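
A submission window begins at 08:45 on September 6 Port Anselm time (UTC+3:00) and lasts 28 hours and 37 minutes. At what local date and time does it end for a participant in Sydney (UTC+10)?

20:22 on Sep 7

Convert start to UTC: 08:45 − 3:00 = 05:45 UTC on Sep 6.
Add 28 hours 37 minutes duration → 10:22 UTC (Sep 7).
Sydney is UTC+10:00, so local end time = 10:22 + 10:00 = 20:22 on Sep 7.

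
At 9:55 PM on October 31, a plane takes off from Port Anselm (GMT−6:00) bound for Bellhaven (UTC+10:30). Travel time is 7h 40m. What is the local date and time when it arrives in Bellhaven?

10:05 PM on November 1

Bellhaven is 16:30 ahead of Port Anselm.
After 7 hours 40 minutes it is 5:35 AM (Nov 1) in Port Anselm.
Shift by the zone difference: 5:35 AM + 16:30 = 10:05 PM on Nov 1 in Bellhaven.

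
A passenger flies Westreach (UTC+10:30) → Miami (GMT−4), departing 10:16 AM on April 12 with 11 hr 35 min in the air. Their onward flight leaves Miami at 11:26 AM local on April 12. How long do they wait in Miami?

4 hours 5 minutes

Convert departure to UTC: 10:16 AM − 10:30 = 11:46 PM UTC on Apr 11.
Add 11 hours 35 minutes flight time → 11:21 AM UTC (Apr 12).
Miami is UTC−4:00, so local arrival = 11:21 AM − 4:00 = 7:21 AM on Apr 12.
Layover = 11:26 AM − 7:21 AM = 4 hours 5 minutes.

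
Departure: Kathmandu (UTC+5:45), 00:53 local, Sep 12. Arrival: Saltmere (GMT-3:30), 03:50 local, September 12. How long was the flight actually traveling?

12 hours 12 minutes

Departure in UTC: 00:53 − 5:45 = 19:08 on Sep 11.
Arrival in UTC: 03:50 + 3:30 = 07:20 on Sep 12.
Elapsed = 07:20 − 19:08 (+1 day) = 12 hours 12 minutes.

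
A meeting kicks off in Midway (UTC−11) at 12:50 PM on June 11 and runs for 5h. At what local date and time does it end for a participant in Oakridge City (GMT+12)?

Oakridge City is 23:00 ahead of Midway.
After 5 hours it is 5:50 PM in Midway.
Shift by the zone difference: 5:50 PM + 23:00 = 4:50 PM on Jun 12 in Oakridge City.

4:50 PM on Jun 12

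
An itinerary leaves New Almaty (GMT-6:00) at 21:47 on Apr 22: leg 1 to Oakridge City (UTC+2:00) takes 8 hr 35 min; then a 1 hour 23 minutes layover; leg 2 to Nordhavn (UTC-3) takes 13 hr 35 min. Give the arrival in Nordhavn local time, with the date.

00:20 on Apr 24

Convert departure to UTC: 21:47 + 6:00 = 03:47 UTC on Apr 23.
Add 8 hours 35 minutes leg 1 → 12:22 UTC.
Add 1 hour and 23 minutes layover in Oakridge City → 13:45 UTC.
Add 13 hours and 35 minutes leg 2 → 03:20 UTC (Apr 24).
Nordhavn is UTC−3:00, so local arrival = 03:20 − 3:00 = 00:20 on Apr 24.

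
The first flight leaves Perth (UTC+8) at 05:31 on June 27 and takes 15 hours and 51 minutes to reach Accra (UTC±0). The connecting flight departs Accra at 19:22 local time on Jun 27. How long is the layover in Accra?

Convert departure to UTC: 05:31 − 8:00 = 21:31 UTC on Jun 26.
Add 15 hours and 51 minutes flight time → 13:22 UTC (Jun 27).
Accra is UTC+0, so local arrival is the same: 13:22 on Jun 27.
Layover = 19:22 − 13:22 = 6 hours.

6 hours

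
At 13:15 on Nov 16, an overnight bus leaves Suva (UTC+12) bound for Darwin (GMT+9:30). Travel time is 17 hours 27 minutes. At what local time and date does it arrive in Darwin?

04:12 on Nov 17

Convert departure to UTC: 13:15 − 12:00 = 01:15 UTC on Nov 16.
Add 17 hours and 27 minutes travel time → 18:42 UTC.
Darwin is UTC+9:30, so local arrival = 18:42 + 9:30 = 04:12 on Nov 17.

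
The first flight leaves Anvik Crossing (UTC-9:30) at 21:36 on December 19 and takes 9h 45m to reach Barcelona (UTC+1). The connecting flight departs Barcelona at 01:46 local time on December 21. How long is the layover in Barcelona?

7 hours 55 minutes

Convert departure to UTC: 21:36 + 9:30 = 07:06 UTC on Dec 20.
Add 9 hours 45 minutes flight time → 16:51 UTC.
Barcelona is UTC+1:00, so local arrival = 16:51 + 1:00 = 17:51 on Dec 20.
Layover = 01:46 − 17:51 (+1 day) = 7 hours 55 minutes.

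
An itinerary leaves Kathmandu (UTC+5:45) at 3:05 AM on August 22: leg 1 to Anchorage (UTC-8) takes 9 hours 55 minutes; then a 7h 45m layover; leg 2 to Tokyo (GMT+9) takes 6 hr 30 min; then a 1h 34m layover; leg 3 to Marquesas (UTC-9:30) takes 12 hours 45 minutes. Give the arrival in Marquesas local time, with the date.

Convert departure to UTC: 3:05 AM − 5:45 = 9:20 PM UTC on Aug 21.
Add 9 hours and 55 minutes leg 1 → 7:15 AM UTC (Aug 22).
Add 7 hours and 45 minutes layover in Anchorage → 3:00 PM UTC.
Add 6 hours 30 minutes leg 2 → 9:30 PM UTC.
Add 1 hour 34 minutes layover in Tokyo → 11:04 PM UTC.
Add 12 hours and 45 minutes leg 3 → 11:49 AM UTC (Aug 23).
Marquesas is UTC−9:30, so local arrival = 11:49 AM − 9:30 = 2:19 AM on Aug 23.

2:19 AM on August 23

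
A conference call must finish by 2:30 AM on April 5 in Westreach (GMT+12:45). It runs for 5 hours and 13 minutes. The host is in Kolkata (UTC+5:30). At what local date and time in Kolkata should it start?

2:02 PM on April 4

Target end time in UTC: 2:30 AM − 12:45 = 1:45 PM on Apr 4.
Subtract 5 hours and 13 minutes → start 8:32 AM UTC on Apr 4.
Kolkata is UTC+5:30: 8:32 AM + 5:30 = 2:02 PM on Apr 4.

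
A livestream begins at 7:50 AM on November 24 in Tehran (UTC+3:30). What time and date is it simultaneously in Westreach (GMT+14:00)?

In UTC: 7:50 AM − 3:30 = 4:20 AM on Nov 24.
Westreach is UTC+14:00: 4:20 AM + 14:00 = 6:20 PM on Nov 24.

6:20 PM on November 24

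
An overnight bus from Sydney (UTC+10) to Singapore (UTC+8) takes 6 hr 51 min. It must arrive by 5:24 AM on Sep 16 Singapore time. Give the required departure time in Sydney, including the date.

Target arrival in UTC: 5:24 AM − 8:00 = 9:24 PM on Sep 15.
Subtract 6 hours 51 minutes → departure 2:33 PM UTC on Sep 15.
Sydney is UTC+10:00: 2:33 PM + 10:00 = 12:33 AM on Sep 16.

12:33 AM on Sep 16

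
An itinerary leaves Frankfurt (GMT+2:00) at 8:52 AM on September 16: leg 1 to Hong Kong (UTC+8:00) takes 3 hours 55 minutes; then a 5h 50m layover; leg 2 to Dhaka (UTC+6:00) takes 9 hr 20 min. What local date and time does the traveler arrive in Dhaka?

Convert departure to UTC: 8:52 AM − 2:00 = 6:52 AM UTC on Sep 16.
Add 3 hours and 55 minutes leg 1 → 10:47 AM UTC.
Add 5 hours 50 minutes layover in Hong Kong → 4:37 PM UTC.
Add 9 hours 20 minutes leg 2 → 1:57 AM UTC (Sep 17).
Dhaka is UTC+6:00, so local arrival = 1:57 AM + 6:00 = 7:57 AM on Sep 17.

7:57 AM on Sep 17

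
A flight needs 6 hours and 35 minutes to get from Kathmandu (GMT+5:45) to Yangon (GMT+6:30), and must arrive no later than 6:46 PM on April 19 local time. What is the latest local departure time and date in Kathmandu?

Target arrival in UTC: 6:46 PM − 6:30 = 12:16 PM on Apr 19.
Subtract 6 hours and 35 minutes → departure 5:41 AM UTC on Apr 19.
Kathmandu is UTC+5:45: 5:41 AM + 5:45 = 11:26 AM on Apr 19.

11:26 AM on April 19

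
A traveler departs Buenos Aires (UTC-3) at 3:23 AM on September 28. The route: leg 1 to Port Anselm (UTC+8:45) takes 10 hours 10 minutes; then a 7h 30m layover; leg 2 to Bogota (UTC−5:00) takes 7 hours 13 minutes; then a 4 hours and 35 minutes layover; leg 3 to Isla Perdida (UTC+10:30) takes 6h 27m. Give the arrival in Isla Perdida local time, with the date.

Convert departure to UTC: 3:23 AM + 3:00 = 6:23 AM UTC on Sep 28.
Add 10 hours 10 minutes leg 1 → 4:33 PM UTC.
Add 7 hours and 30 minutes layover in Port Anselm → 12:03 AM UTC (Sep 29).
Add 7 hours and 13 minutes leg 2 → 7:16 AM UTC.
Add 4 hours 35 minutes layover in Bogota → 11:51 AM UTC.
Add 6 hours and 27 minutes leg 3 → 6:18 PM UTC.
Isla Perdida is UTC+10:30, so local arrival = 6:18 PM + 10:30 = 4:48 AM on Sep 30.

4:48 AM on Sep 30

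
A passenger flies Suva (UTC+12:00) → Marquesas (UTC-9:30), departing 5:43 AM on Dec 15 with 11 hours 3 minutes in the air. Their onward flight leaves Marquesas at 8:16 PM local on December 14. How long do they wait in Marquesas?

1 hour

Convert departure to UTC: 5:43 AM − 12:00 = 5:43 PM UTC on Dec 14.
Add 11 hours 3 minutes flight time → 4:46 AM UTC (Dec 15).
Marquesas is UTC−9:30, so local arrival = 4:46 AM − 9:30 = 7:16 PM on Dec 14.
Layover = 8:16 PM − 7:16 PM = 1 hour.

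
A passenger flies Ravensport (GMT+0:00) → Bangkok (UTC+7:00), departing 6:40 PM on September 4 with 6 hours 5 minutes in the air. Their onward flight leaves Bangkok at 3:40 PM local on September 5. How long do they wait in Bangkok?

7 hours 55 minutes

Ravensport is at UTC+0, so departure is already 6:40 PM UTC on Sep 4.
Add 6 hours and 5 minutes flight time → 12:45 AM UTC (Sep 5).
Bangkok is UTC+7:00, so local arrival = 12:45 AM + 7:00 = 7:45 AM on Sep 5.
Layover = 3:40 PM − 7:45 AM = 7 hours 55 minutes.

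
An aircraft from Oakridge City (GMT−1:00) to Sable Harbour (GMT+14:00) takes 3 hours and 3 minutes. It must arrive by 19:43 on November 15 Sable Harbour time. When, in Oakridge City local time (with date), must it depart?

01:40 on Nov 15

Target arrival in UTC: 19:43 − 14:00 = 05:43 on Nov 15.
Subtract 3 hours 3 minutes → departure 02:40 UTC on Nov 15.
Oakridge City is UTC−1:00: 02:40 − 1:00 = 01:40 on Nov 15.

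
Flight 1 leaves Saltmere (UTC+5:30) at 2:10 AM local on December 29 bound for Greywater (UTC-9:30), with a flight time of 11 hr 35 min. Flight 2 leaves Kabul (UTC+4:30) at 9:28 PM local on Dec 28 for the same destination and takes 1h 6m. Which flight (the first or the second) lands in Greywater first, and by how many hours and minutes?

the second, by 14 hours 11 minutes

Flight 1 in UTC: 2:10 AM − 5:30 = 8:40 PM on Dec 28.
+11 hours 35 minutes → arrive 8:15 AM UTC on Dec 29.
Flight 2 in UTC: 9:28 PM − 4:30 = 4:58 PM on Dec 28.
+1 hour and 6 minutes → arrive 6:04 PM UTC on Dec 28.
Flight 2 lands earlier by 14 hours 11 minutes.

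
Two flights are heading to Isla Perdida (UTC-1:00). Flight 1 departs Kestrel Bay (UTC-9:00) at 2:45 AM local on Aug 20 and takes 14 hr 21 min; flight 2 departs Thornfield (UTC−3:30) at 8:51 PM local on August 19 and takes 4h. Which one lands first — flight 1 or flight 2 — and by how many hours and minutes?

Flight 1 in UTC: 2:45 AM + 9:00 = 11:45 AM on Aug 20.
+14 hours 21 minutes → arrive 2:06 AM UTC on Aug 21.
Flight 2 in UTC: 8:51 PM + 3:30 = 12:21 AM on Aug 20.
+4 hours → arrive 4:21 AM UTC on Aug 20.
Flight 2 lands earlier by 21 hours 45 minutes.

the second, by 21 hours 45 minutes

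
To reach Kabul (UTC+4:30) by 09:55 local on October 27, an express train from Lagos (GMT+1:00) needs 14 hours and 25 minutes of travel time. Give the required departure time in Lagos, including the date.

16:00 on October 26

Target arrival in UTC: 09:55 − 4:30 = 05:25 on Oct 27.
Subtract 14 hours and 25 minutes → departure 15:00 UTC on Oct 26.
Lagos is UTC+1:00: 15:00 + 1:00 = 16:00 on Oct 26.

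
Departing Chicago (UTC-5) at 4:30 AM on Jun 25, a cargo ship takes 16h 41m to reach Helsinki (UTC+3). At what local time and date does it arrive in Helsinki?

Convert departure to UTC: 4:30 AM + 5:00 = 9:30 AM UTC on Jun 25.
Add 16 hours 41 minutes travel time → 2:11 AM UTC (Jun 26).
Helsinki is UTC+3:00, so local arrival = 2:11 AM + 3:00 = 5:11 AM on Jun 26.

5:11 AM on June 26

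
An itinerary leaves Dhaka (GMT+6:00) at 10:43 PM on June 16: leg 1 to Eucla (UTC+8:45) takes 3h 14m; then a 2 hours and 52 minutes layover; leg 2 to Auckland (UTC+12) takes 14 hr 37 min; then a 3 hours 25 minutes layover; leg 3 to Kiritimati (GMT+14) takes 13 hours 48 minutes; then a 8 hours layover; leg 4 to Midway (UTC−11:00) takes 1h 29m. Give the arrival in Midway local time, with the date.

5:08 AM on June 18

Convert departure to UTC: 10:43 PM − 6:00 = 4:43 PM UTC on Jun 16.
Add 3 hours and 14 minutes leg 1 → 7:57 PM UTC.
Add 2 hours and 52 minutes layover in Eucla → 10:49 PM UTC.
Add 14 hours 37 minutes leg 2 → 1:26 PM UTC (Jun 17).
Add 3 hours and 25 minutes layover in Auckland → 4:51 PM UTC.
Add 13 hours 48 minutes leg 3 → 6:39 AM UTC (Jun 18).
Add 8 hours layover in Kiritimati → 2:39 PM UTC.
Add 1 hour 29 minutes leg 4 → 4:08 PM UTC.
Midway is UTC−11:00, so local arrival = 4:08 PM − 11:00 = 5:08 AM on Jun 18.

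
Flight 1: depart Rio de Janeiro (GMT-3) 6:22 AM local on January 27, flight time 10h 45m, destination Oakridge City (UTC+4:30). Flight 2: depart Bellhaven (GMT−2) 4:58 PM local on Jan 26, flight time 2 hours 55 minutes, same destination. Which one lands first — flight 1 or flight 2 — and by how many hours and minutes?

the second, by 22 hours 14 minutes

Flight 1 in UTC: 6:22 AM + 3:00 = 9:22 AM on Jan 27.
+10 hours 45 minutes → arrive 8:07 PM UTC on Jan 27.
Flight 2 in UTC: 4:58 PM + 2:00 = 6:58 PM on Jan 26.
+2 hours 55 minutes → arrive 9:53 PM UTC on Jan 26.
Flight 2 lands earlier by 22 hours 14 minutes.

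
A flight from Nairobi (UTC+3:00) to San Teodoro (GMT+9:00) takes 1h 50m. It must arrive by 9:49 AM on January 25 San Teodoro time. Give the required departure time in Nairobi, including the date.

1:59 AM on January 25

Target arrival in UTC: 9:49 AM − 9:00 = 12:49 AM on Jan 25.
Subtract 1 hour and 50 minutes → departure 10:59 PM UTC on Jan 24.
Nairobi is UTC+3:00: 10:59 PM + 3:00 = 1:59 AM on Jan 25.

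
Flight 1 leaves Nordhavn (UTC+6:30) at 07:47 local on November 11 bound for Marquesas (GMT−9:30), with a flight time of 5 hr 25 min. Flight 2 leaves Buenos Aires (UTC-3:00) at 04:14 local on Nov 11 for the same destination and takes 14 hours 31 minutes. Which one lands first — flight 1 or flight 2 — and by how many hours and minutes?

the first, by 15 hours 3 minutes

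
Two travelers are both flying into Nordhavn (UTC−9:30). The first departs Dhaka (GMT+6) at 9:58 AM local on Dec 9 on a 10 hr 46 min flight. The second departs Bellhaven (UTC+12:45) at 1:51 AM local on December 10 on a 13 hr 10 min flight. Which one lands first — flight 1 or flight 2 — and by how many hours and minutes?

Flight 1 in UTC: 9:58 AM − 6:00 = 3:58 AM on Dec 9.
+10 hours 46 minutes → arrive 2:44 PM UTC on Dec 9.
Flight 2 in UTC: 1:51 AM − 12:45 = 1:06 PM on Dec 9.
+13 hours and 10 minutes → arrive 2:16 AM UTC on Dec 10.
Flight 1 lands earlier by 11 hours 32 minutes.

the first, by 11 hours 32 minutes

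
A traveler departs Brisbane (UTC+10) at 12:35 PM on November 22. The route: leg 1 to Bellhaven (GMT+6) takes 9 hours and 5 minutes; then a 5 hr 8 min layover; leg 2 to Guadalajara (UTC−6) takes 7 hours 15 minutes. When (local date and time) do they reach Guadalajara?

Convert departure to UTC: 12:35 PM − 10:00 = 2:35 AM UTC on Nov 22.
Add 9 hours and 5 minutes leg 1 → 11:40 AM UTC.
Add 5 hours 8 minutes layover in Bellhaven → 4:48 PM UTC.
Add 7 hours and 15 minutes leg 2 → 12:03 AM UTC (Nov 23).
Guadalajara is UTC−6:00, so local arrival = 12:03 AM − 6:00 = 6:03 PM on Nov 22.

6:03 PM on November 22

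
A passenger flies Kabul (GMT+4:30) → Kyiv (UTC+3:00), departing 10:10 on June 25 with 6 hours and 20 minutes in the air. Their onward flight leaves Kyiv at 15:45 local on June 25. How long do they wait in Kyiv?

Convert departure to UTC: 10:10 − 4:30 = 05:40 UTC on Jun 25.
Add 6 hours and 20 minutes flight time → 12:00 UTC.
Kyiv is UTC+3:00, so local arrival = 12:00 + 3:00 = 15:00 on Jun 25.
Layover = 15:45 − 15:00 = 45 minutes.

45 minutes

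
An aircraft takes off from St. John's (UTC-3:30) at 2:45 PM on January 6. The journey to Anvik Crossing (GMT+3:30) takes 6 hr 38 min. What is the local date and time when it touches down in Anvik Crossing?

Anvik Crossing is 7:00 ahead of St. John's.
After 6 hours 38 minutes it is 9:23 PM in St. John's.
Shift by the zone difference: 9:23 PM + 7:00 = 4:23 AM on Jan 7 in Anvik Crossing.

4:23 AM on January 7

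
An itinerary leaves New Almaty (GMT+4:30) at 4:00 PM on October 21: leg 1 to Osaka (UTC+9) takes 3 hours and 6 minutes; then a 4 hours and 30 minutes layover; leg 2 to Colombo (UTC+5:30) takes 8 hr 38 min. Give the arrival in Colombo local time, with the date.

Convert departure to UTC: 4:00 PM − 4:30 = 11:30 AM UTC on Oct 21.
Add 3 hours 6 minutes leg 1 → 2:36 PM UTC.
Add 4 hours and 30 minutes layover in Osaka → 7:06 PM UTC.
Add 8 hours 38 minutes leg 2 → 3:44 AM UTC (Oct 22).
Colombo is UTC+5:30, so local arrival = 3:44 AM + 5:30 = 9:14 AM on Oct 22.

9:14 AM on October 22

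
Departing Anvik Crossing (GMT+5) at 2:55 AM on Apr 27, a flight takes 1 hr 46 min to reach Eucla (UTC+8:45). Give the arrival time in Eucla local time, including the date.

8:26 AM on April 27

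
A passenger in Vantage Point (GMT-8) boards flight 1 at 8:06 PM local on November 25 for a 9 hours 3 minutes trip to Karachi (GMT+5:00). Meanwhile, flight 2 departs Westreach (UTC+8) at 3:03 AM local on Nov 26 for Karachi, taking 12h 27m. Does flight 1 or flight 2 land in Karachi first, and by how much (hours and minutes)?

the second, by 5 hours 39 minutes

Flight 1 in UTC: 8:06 PM + 8:00 = 4:06 AM on Nov 26.
+9 hours 3 minutes → arrive 1:09 PM UTC on Nov 26.
Flight 2 in UTC: 3:03 AM − 8:00 = 7:03 PM on Nov 25.
+12 hours 27 minutes → arrive 7:30 AM UTC on Nov 26.
Flight 2 lands earlier by 5 hours 39 minutes.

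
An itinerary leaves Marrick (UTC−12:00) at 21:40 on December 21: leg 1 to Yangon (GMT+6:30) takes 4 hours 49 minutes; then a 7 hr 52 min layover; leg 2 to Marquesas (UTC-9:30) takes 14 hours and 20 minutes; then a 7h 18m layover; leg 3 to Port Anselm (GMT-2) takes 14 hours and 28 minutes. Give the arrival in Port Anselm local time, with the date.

08:27 on Dec 24

Convert departure to UTC: 21:40 + 12:00 = 09:40 UTC on Dec 22.
Add 4 hours 49 minutes leg 1 → 14:29 UTC.
Add 7 hours and 52 minutes layover in Yangon → 22:21 UTC.
Add 14 hours and 20 minutes leg 2 → 12:41 UTC (Dec 23).
Add 7 hours 18 minutes layover in Marquesas → 19:59 UTC.
Add 14 hours 28 minutes leg 3 → 10:27 UTC (Dec 24).
Port Anselm is UTC−2:00, so local arrival = 10:27 − 2:00 = 08:27 on Dec 24.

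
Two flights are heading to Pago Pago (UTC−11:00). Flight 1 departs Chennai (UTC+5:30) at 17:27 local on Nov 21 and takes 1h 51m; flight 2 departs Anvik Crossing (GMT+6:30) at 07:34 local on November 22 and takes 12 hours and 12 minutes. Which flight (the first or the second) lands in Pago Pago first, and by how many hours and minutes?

Flight 1 in UTC: 17:27 − 5:30 = 11:57 on Nov 21.
+1 hour and 51 minutes → arrive 13:48 UTC on Nov 21.
Flight 2 in UTC: 07:34 − 6:30 = 01:04 on Nov 22.
+12 hours and 12 minutes → arrive 13:16 UTC on Nov 22.
Flight 1 lands earlier by 23 hours 28 minutes.

the first, by 23 hours 28 minutes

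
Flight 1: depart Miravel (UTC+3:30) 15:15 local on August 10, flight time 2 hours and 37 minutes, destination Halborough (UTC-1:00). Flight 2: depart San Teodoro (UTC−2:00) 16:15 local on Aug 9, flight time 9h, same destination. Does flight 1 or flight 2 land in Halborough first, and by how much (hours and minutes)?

Flight 1 in UTC: 15:15 − 3:30 = 11:45 on Aug 10.
+2 hours 37 minutes → arrive 14:22 UTC on Aug 10.
Flight 2 in UTC: 16:15 + 2:00 = 18:15 on Aug 9.
+9 hours → arrive 03:15 UTC on Aug 10.
Flight 2 lands earlier by 11 hours 7 minutes.

the second, by 11 hours 7 minutes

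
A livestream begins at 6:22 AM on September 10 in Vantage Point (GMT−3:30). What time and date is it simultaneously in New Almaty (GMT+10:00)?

In UTC: 6:22 AM + 3:30 = 9:52 AM on Sep 10.
New Almaty is UTC+10:00: 9:52 AM + 10:00 = 7:52 PM on Sep 10.

7:52 PM on September 10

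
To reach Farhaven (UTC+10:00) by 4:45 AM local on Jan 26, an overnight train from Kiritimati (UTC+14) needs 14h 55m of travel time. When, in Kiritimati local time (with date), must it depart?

Target arrival in UTC: 4:45 AM − 10:00 = 6:45 PM on Jan 25.
Subtract 14 hours 55 minutes → departure 3:50 AM UTC on Jan 25.
Kiritimati is UTC+14:00: 3:50 AM + 14:00 = 5:50 PM on Jan 25.

5:50 PM on January 25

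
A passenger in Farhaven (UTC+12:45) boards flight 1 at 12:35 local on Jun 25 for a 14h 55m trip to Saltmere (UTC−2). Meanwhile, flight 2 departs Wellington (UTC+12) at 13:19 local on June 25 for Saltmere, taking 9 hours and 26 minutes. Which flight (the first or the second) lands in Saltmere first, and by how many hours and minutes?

the second, by 4 hours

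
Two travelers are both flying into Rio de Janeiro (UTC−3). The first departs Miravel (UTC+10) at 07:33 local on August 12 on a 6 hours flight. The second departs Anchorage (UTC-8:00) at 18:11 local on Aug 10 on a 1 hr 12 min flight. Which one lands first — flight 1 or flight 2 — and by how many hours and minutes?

the second, by 24 hours 10 minutes

Flight 1 in UTC: 07:33 − 10:00 = 21:33 on Aug 11.
+6 hours → arrive 03:33 UTC on Aug 12.
Flight 2 in UTC: 18:11 + 8:00 = 02:11 on Aug 11.
+1 hour 12 minutes → arrive 03:23 UTC on Aug 11.
Flight 2 lands earlier by 24 hours 10 minutes.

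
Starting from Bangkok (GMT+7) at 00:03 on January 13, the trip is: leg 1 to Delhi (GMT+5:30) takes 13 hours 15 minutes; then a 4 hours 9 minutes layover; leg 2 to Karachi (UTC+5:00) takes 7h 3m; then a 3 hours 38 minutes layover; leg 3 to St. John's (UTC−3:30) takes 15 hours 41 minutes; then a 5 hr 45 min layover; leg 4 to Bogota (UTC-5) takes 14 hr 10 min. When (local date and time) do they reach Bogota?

03:44 on January 15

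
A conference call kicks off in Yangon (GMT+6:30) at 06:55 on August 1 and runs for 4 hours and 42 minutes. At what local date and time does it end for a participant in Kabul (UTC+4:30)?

Convert start to UTC: 06:55 − 6:30 = 00:25 UTC on Aug 1.
Add 4 hours and 42 minutes duration → 05:07 UTC.
Kabul is UTC+4:30, so local end time = 05:07 + 4:30 = 09:37 on Aug 1.

09:37 on Aug 1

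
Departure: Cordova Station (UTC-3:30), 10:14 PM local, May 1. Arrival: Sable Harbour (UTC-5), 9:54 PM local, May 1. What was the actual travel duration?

Departure in UTC: 10:14 PM + 3:30 = 1:44 AM on May 2.
Arrival in UTC: 9:54 PM + 5:00 = 2:54 AM on May 2.
Elapsed = 2:54 AM − 1:44 AM = 1 hour 10 minutes.

1 hour 10 minutes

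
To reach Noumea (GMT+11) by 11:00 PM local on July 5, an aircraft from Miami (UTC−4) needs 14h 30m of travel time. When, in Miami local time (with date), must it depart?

5:30 PM on July 4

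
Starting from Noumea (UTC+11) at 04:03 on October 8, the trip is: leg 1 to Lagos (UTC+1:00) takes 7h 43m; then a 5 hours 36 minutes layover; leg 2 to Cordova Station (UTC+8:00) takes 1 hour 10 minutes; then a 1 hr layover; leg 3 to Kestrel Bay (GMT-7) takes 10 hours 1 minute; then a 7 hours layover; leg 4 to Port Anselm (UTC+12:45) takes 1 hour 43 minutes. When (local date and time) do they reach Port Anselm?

Convert departure to UTC: 04:03 − 11:00 = 17:03 UTC on Oct 7.
Add 7 hours and 43 minutes leg 1 → 00:46 UTC (Oct 8).
Add 5 hours 36 minutes layover in Lagos → 06:22 UTC.
Add 1 hour 10 minutes leg 2 → 07:32 UTC.
Add 1 hour layover in Cordova Station → 08:32 UTC.
Add 10 hours 1 minute leg 3 → 18:33 UTC.
Add 7 hours layover in Kestrel Bay → 01:33 UTC (Oct 9).
Add 1 hour and 43 minutes leg 4 → 03:16 UTC.
Port Anselm is UTC+12:45, so local arrival = 03:16 + 12:45 = 16:01 on Oct 9.

16:01 on Oct 9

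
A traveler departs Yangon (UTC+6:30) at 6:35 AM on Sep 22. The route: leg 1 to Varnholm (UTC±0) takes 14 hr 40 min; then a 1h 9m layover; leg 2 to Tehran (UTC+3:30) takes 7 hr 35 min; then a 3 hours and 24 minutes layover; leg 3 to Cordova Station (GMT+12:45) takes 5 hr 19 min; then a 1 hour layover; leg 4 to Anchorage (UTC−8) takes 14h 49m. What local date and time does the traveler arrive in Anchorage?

4:01 PM on September 23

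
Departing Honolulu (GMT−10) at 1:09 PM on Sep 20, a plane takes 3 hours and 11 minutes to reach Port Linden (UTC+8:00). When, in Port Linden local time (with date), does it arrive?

10:20 AM on Sep 21

Convert departure to UTC: 1:09 PM + 10:00 = 11:09 PM UTC on Sep 20.
Add 3 hours 11 minutes travel time → 2:20 AM UTC (Sep 21).
Port Linden is UTC+8:00, so local arrival = 2:20 AM + 8:00 = 10:20 AM on Sep 21.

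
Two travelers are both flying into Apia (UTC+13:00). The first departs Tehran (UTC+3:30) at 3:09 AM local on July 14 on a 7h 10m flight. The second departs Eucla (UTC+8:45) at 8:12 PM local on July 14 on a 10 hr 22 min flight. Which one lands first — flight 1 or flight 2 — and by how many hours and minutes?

the first, by 15 hours

Flight 1 in UTC: 3:09 AM − 3:30 = 11:39 PM on Jul 13.
+7 hours 10 minutes → arrive 6:49 AM UTC on Jul 14.
Flight 2 in UTC: 8:12 PM − 8:45 = 11:27 AM on Jul 14.
+10 hours and 22 minutes → arrive 9:49 PM UTC on Jul 14.
Flight 1 lands earlier by 15 hours.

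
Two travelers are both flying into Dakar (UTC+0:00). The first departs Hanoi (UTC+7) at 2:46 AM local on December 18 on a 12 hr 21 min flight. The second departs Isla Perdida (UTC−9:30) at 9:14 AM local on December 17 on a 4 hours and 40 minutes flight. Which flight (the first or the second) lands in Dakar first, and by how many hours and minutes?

the second, by 8 hours 43 minutes

Flight 1 in UTC: 2:46 AM − 7:00 = 7:46 PM on Dec 17.
+12 hours and 21 minutes → arrive 8:07 AM UTC on Dec 18.
Flight 2 in UTC: 9:14 AM + 9:30 = 6:44 PM on Dec 17.
+4 hours and 40 minutes → arrive 11:24 PM UTC on Dec 17.
Flight 2 lands earlier by 8 hours 43 minutes.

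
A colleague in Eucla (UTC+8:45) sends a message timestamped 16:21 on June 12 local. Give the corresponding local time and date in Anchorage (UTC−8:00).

23:36 on June 11

Anchorage is 16:45 behind Eucla.
Shift by the zone difference: 16:21 − 16:45 = 23:36 on Jun 11 in Anchorage.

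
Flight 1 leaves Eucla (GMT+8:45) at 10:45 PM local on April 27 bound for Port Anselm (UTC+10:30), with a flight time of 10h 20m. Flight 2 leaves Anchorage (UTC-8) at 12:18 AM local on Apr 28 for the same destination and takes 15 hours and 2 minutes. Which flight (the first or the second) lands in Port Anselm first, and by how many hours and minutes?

Flight 1 in UTC: 10:45 PM − 8:45 = 2:00 PM on Apr 27.
+10 hours and 20 minutes → arrive 12:20 AM UTC on Apr 28.
Flight 2 in UTC: 12:18 AM + 8:00 = 8:18 AM on Apr 28.
+15 hours 2 minutes → arrive 11:20 PM UTC on Apr 28.
Flight 1 lands earlier by 23 hours.

the first, by 23 hours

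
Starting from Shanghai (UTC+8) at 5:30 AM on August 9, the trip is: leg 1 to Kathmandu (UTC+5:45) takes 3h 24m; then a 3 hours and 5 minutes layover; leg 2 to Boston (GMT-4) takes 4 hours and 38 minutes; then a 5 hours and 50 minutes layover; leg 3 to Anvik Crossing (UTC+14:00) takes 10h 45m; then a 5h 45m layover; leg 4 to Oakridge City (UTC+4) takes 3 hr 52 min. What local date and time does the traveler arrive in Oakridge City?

2:49 PM on August 10

Convert departure to UTC: 5:30 AM − 8:00 = 9:30 PM UTC on Aug 8.
Add 3 hours 24 minutes leg 1 → 12:54 AM UTC (Aug 9).
Add 3 hours and 5 minutes layover in Kathmandu → 3:59 AM UTC.
Add 4 hours and 38 minutes leg 2 → 8:37 AM UTC.
Add 5 hours and 50 minutes layover in Boston → 2:27 PM UTC.
Add 10 hours and 45 minutes leg 3 → 1:12 AM UTC (Aug 10).
Add 5 hours and 45 minutes layover in Anvik Crossing → 6:57 AM UTC.
Add 3 hours 52 minutes leg 4 → 10:49 AM UTC.
Oakridge City is UTC+4:00, so local arrival = 10:49 AM + 4:00 = 2:49 PM on Aug 10.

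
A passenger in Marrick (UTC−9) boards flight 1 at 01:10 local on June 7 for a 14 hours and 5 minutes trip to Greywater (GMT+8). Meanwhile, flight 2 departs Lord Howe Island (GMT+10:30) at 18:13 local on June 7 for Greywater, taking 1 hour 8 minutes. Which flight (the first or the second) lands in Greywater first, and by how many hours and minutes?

Flight 1 in UTC: 01:10 + 9:00 = 10:10 on Jun 7.
+14 hours 5 minutes → arrive 00:15 UTC on Jun 8.
Flight 2 in UTC: 18:13 − 10:30 = 07:43 on Jun 7.
+1 hour 8 minutes → arrive 08:51 UTC on Jun 7.
Flight 2 lands earlier by 15 hours 24 minutes.

the second, by 15 hours 24 minutes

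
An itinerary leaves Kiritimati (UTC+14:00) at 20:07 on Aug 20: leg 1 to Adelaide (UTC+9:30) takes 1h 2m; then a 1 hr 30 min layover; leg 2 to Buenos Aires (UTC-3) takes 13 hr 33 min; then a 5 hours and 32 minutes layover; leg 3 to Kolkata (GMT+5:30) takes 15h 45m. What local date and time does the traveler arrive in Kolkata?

Convert departure to UTC: 20:07 − 14:00 = 06:07 UTC on Aug 20.
Add 1 hour and 2 minutes leg 1 → 07:09 UTC.
Add 1 hour 30 minutes layover in Adelaide → 08:39 UTC.
Add 13 hours and 33 minutes leg 2 → 22:12 UTC.
Add 5 hours and 32 minutes layover in Buenos Aires → 03:44 UTC (Aug 21).
Add 15 hours 45 minutes leg 3 → 19:29 UTC.
Kolkata is UTC+5:30, so local arrival = 19:29 + 5:30 = 00:59 on Aug 22.

00:59 on August 22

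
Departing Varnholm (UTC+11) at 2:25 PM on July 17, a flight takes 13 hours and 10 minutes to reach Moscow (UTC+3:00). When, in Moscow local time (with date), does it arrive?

7:35 PM on Jul 17

Moscow is 8:00 behind Varnholm.
After 13 hours 10 minutes it is 3:35 AM (Jul 18) in Varnholm.
Shift by the zone difference: 3:35 AM − 8:00 = 7:35 PM on Jul 17 in Moscow.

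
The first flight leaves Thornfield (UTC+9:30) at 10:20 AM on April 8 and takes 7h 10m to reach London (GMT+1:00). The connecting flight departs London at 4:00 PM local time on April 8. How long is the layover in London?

Convert departure to UTC: 10:20 AM − 9:30 = 12:50 AM UTC on Apr 8.
Add 7 hours 10 minutes flight time → 8:00 AM UTC.
London is UTC+1:00, so local arrival = 8:00 AM + 1:00 = 9:00 AM on Apr 8.
Layover = 4:00 PM − 9:00 AM = 7 hours.

7 hours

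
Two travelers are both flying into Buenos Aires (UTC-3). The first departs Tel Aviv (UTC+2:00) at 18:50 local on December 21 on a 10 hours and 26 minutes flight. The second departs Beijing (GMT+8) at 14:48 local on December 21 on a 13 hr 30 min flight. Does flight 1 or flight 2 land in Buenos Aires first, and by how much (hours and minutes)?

Flight 1 in UTC: 18:50 − 2:00 = 16:50 on Dec 21.
+10 hours and 26 minutes → arrive 03:16 UTC on Dec 22.
Flight 2 in UTC: 14:48 − 8:00 = 06:48 on Dec 21.
+13 hours and 30 minutes → arrive 20:18 UTC on Dec 21.
Flight 2 lands earlier by 6 hours 58 minutes.

the second, by 6 hours 58 minutes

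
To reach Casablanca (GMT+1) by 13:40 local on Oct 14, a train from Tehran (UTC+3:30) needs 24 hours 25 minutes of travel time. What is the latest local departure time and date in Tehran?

15:45 on Oct 13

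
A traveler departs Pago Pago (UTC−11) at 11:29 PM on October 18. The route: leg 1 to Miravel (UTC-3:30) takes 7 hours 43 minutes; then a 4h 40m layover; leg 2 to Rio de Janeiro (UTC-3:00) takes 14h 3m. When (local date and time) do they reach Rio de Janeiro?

Convert departure to UTC: 11:29 PM + 11:00 = 10:29 AM UTC on Oct 19.
Add 7 hours and 43 minutes leg 1 → 6:12 PM UTC.
Add 4 hours 40 minutes layover in Miravel → 10:52 PM UTC.
Add 14 hours 3 minutes leg 2 → 12:55 PM UTC (Oct 20).
Rio de Janeiro is UTC−3:00, so local arrival = 12:55 PM − 3:00 = 9:55 AM on Oct 20.

9:55 AM on Oct 20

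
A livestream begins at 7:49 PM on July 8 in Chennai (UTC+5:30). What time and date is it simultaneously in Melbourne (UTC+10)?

12:19 AM on July 9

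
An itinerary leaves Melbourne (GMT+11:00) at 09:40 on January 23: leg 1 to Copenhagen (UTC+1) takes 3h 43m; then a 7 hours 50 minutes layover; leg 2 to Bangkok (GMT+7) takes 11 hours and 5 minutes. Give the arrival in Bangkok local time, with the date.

Convert departure to UTC: 09:40 − 11:00 = 22:40 UTC on Jan 22.
Add 3 hours and 43 minutes leg 1 → 02:23 UTC (Jan 23).
Add 7 hours 50 minutes layover in Copenhagen → 10:13 UTC.
Add 11 hours and 5 minutes leg 2 → 21:18 UTC.
Bangkok is UTC+7:00, so local arrival = 21:18 + 7:00 = 04:18 on Jan 24.

04:18 on January 24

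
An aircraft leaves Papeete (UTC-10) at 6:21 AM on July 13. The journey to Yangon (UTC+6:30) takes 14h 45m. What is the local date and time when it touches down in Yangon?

1:36 PM on July 14

Convert departure to UTC: 6:21 AM + 10:00 = 4:21 PM UTC on Jul 13.
Add 14 hours and 45 minutes travel time → 7:06 AM UTC (Jul 14).
Yangon is UTC+6:30, so local arrival = 7:06 AM + 6:30 = 1:36 PM on Jul 14.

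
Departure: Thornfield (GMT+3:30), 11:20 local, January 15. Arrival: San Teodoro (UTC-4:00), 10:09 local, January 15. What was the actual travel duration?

Departure in UTC: 11:20 − 3:30 = 07:50 on Jan 15.
Arrival in UTC: 10:09 + 4:00 = 14:09 on Jan 15.
Elapsed = 14:09 − 07:50 = 6 hours 19 minutes.

6 hours 19 minutes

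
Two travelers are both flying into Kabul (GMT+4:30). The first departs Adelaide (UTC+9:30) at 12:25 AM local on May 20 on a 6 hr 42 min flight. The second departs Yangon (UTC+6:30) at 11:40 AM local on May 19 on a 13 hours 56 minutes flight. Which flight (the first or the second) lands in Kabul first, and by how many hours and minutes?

Flight 1 in UTC: 12:25 AM − 9:30 = 2:55 PM on May 19.
+6 hours and 42 minutes → arrive 9:37 PM UTC on May 19.
Flight 2 in UTC: 11:40 AM − 6:30 = 5:10 AM on May 19.
+13 hours and 56 minutes → arrive 7:06 PM UTC on May 19.
Flight 2 lands earlier by 2 hours 31 minutes.

the second, by 2 hours 31 minutes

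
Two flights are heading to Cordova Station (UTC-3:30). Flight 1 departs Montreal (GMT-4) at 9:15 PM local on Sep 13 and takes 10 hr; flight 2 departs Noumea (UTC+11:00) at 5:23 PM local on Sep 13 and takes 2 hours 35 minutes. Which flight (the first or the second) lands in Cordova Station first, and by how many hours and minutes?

Flight 1 in UTC: 9:15 PM + 4:00 = 1:15 AM on Sep 14.
+10 hours → arrive 11:15 AM UTC on Sep 14.
Flight 2 in UTC: 5:23 PM − 11:00 = 6:23 AM on Sep 13.
+2 hours 35 minutes → arrive 8:58 AM UTC on Sep 13.
Flight 2 lands earlier by 26 hours 17 minutes.

the second, by 26 hours 17 minutes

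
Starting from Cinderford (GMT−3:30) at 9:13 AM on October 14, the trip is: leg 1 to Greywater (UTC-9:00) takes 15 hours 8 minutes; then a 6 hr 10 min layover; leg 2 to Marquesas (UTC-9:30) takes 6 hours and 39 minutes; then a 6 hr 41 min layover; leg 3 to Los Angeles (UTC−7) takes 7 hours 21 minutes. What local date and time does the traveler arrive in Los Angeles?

Convert departure to UTC: 9:13 AM + 3:30 = 12:43 PM UTC on Oct 14.
Add 15 hours 8 minutes leg 1 → 3:51 AM UTC (Oct 15).
Add 6 hours and 10 minutes layover in Greywater → 10:01 AM UTC.
Add 6 hours 39 minutes leg 2 → 4:40 PM UTC.
Add 6 hours 41 minutes layover in Marquesas → 11:21 PM UTC.
Add 7 hours 21 minutes leg 3 → 6:42 AM UTC (Oct 16).
Los Angeles is UTC−7:00, so local arrival = 6:42 AM − 7:00 = 11:42 PM on Oct 15.

11:42 PM on Oct 15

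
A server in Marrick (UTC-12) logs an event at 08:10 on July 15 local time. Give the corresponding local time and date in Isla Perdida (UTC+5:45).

01:55 on July 16

In UTC: 08:10 + 12:00 = 20:10 on Jul 15.
Isla Perdida is UTC+5:45: 20:10 + 5:45 = 01:55 on Jul 16.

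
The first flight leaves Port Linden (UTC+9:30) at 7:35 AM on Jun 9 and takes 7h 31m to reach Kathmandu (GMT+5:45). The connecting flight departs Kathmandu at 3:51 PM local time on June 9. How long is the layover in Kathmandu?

4 hours 30 minutes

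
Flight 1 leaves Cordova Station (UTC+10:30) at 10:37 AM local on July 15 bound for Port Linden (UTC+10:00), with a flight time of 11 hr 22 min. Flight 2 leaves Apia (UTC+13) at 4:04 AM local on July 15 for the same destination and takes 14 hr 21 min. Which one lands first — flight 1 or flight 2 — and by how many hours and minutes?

the second, by 6 hours 4 minutes

Flight 1 in UTC: 10:37 AM − 10:30 = 12:07 AM on Jul 15.
+11 hours 22 minutes → arrive 11:29 AM UTC on Jul 15.
Flight 2 in UTC: 4:04 AM − 13:00 = 3:04 PM on Jul 14.
+14 hours 21 minutes → arrive 5:25 AM UTC on Jul 15.
Flight 2 lands earlier by 6 hours 4 minutes.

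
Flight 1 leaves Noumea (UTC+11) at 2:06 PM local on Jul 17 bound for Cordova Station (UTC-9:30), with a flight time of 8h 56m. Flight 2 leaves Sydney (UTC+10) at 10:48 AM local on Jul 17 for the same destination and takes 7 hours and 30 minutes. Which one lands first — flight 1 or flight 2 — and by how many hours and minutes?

the second, by 3 hours 44 minutes

Flight 1 in UTC: 2:06 PM − 11:00 = 3:06 AM on Jul 17.
+8 hours and 56 minutes → arrive 12:02 PM UTC on Jul 17.
Flight 2 in UTC: 10:48 AM − 10:00 = 12:48 AM on Jul 17.
+7 hours and 30 minutes → arrive 8:18 AM UTC on Jul 17.
Flight 2 lands earlier by 3 hours 44 minutes.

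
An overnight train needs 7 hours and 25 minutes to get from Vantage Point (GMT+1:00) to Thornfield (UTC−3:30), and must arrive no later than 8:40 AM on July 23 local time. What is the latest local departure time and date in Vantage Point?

Target arrival in UTC: 8:40 AM + 3:30 = 12:10 PM on Jul 23.
Subtract 7 hours 25 minutes → departure 4:45 AM UTC on Jul 23.
Vantage Point is UTC+1:00: 4:45 AM + 1:00 = 5:45 AM on Jul 23.

5:45 AM on Jul 23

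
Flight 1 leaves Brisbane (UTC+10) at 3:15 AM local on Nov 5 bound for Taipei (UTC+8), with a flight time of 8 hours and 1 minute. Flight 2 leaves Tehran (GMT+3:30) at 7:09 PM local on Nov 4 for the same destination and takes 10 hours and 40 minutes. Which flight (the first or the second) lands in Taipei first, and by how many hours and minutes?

the first, by 1 hour 3 minutes

Flight 1 in UTC: 3:15 AM − 10:00 = 5:15 PM on Nov 4.
+8 hours and 1 minute → arrive 1:16 AM UTC on Nov 5.
Flight 2 in UTC: 7:09 PM − 3:30 = 3:39 PM on Nov 4.
+10 hours 40 minutes → arrive 2:19 AM UTC on Nov 5.
Flight 1 lands earlier by 1 hour 3 minutes.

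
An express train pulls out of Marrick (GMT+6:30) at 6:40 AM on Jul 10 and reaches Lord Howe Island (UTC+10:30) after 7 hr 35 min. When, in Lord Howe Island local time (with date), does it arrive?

Convert departure to UTC: 6:40 AM − 6:30 = 12:10 AM UTC on Jul 10.
Add 7 hours 35 minutes travel time → 7:45 AM UTC.
Lord Howe Island is UTC+10:30, so local arrival = 7:45 AM + 10:30 = 6:15 PM on Jul 10.

6:15 PM on Jul 10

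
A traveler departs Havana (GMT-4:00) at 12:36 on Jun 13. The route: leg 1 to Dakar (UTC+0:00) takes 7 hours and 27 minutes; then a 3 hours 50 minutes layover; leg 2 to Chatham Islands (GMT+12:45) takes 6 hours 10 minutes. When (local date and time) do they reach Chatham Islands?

22:48 on Jun 14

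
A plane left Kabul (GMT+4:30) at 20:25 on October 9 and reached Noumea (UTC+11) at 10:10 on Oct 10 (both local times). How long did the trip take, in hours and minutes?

7 hours 15 minutes

Noumea is 6:30 ahead of Kabul.
Clock-face elapsed time (ignoring zones) is 13 hours 45 minutes.
Actual elapsed = 13 hours 45 minutes − 6:30 = 7 hours 15 minutes.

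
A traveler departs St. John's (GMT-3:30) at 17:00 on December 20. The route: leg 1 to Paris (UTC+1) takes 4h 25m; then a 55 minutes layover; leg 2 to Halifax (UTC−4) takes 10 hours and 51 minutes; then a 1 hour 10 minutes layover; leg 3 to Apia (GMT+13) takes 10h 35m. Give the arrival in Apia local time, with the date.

13:26 on Dec 22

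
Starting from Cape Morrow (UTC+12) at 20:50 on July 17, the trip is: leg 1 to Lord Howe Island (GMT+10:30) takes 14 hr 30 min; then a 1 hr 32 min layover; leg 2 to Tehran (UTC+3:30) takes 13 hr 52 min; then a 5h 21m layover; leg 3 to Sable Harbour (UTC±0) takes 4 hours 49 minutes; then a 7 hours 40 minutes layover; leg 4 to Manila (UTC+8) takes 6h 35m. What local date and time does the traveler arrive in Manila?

Convert departure to UTC: 20:50 − 12:00 = 08:50 UTC on Jul 17.
Add 14 hours and 30 minutes leg 1 → 23:20 UTC.
Add 1 hour 32 minutes layover in Lord Howe Island → 00:52 UTC (Jul 18).
Add 13 hours and 52 minutes leg 2 → 14:44 UTC.
Add 5 hours and 21 minutes layover in Tehran → 20:05 UTC.
Add 4 hours and 49 minutes leg 3 → 00:54 UTC (Jul 19).
Add 7 hours and 40 minutes layover in Sable Harbour → 08:34 UTC.
Add 6 hours 35 minutes leg 4 → 15:09 UTC.
Manila is UTC+8:00, so local arrival = 15:09 + 8:00 = 23:09 on Jul 19.

23:09 on Jul 19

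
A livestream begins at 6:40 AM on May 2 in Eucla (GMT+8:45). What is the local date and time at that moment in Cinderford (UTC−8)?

1:55 PM on May 1

In UTC: 6:40 AM − 8:45 = 9:55 PM on May 1.
Cinderford is UTC−8:00: 9:55 PM − 8:00 = 1:55 PM on May 1.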